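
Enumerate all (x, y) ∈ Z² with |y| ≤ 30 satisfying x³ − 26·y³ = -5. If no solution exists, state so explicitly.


The equation is x³ - 26y³ = -5. For fixed y, x³ = 26·y³ − 5, so a solution requires the RHS to be a perfect cube.
Strategy: iterate y from -30 to 30, compute RHS = 26·y³ − 5, and check whether it is a (positive or negative) perfect cube.
Check small values of y:
  y = 0: RHS = -5 is not a perfect cube.
  y = 1: RHS = 21 is not a perfect cube.
  y = -1: RHS = -31 is not a perfect cube.
  y = 2: RHS = 203 is not a perfect cube.
  y = -2: RHS = -213 is not a perfect cube.
  y = 3: RHS = 697 is not a perfect cube.
  y = -3: RHS = -707 is not a perfect cube.
Continuing the search up to |y| = 30 finds no solutions either.
No (x, y) in the scanned range satisfies the equation.

No integer solutions with |y| ≤ 30.


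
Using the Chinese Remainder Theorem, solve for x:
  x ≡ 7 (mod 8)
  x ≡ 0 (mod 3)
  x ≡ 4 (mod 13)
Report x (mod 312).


Moduli 8, 3, 13 are pairwise coprime; by CRT there is a unique solution modulo M = 8 · 3 · 13 = 312.
Solve pairwise, accumulating the modulus:
  Start with x ≡ 7 (mod 8).
  Combine with x ≡ 0 (mod 3): since gcd(8, 3) = 1, we get a unique residue mod 24.
    Write x = 7 + 8·t and substitute into x ≡ 0 (mod 3): 8·t ≡ 0 − 7 = -7 (mod 3).
    Reduce coefficients mod 3: 2·t ≡ 2 (mod 3).
    The inverse of 2 mod 3 is 2 (since 2·2 = 4 = 1·3 + 1), so t ≡ 2·2 = 4 ≡ 1 (mod 3).
    Then x = 7 + 8·1 = 15, valid modulo lcm(8, 3) = 24: x ≡ 15 (mod 24).
  Combine with x ≡ 4 (mod 13): since gcd(24, 13) = 1, we get a unique residue mod 312.
    Write x = 15 + 24·t and substitute into x ≡ 4 (mod 13): 24·t ≡ 4 − 15 = -11 (mod 13).
    Reduce coefficients mod 13: 11·t ≡ 2 (mod 13).
    The inverse of 11 mod 13 is 6 (since 11·6 = 66 = 5·13 + 1), so t ≡ 6·2 = 12 ≡ 12 (mod 13).
    Then x = 15 + 24·12 = 303, valid modulo lcm(24, 13) = 312: x ≡ 303 (mod 312).
Verify: 303 mod 8 = 7 ✓, 303 mod 3 = 0 ✓, 303 mod 13 = 4 ✓.

x ≡ 303 (mod 312).


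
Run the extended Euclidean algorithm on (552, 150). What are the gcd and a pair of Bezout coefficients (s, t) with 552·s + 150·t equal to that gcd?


Euclidean algorithm on (552, 150) — divide until remainder is 0:
  552 = 3 · 150 + 102
  150 = 1 · 102 + 48
  102 = 2 · 48 + 6
  48 = 8 · 6 + 0
gcd(552, 150) = 6.
Track Bezout coefficients alongside the remainders: start with r₀ = 552 = a·1 + b·0 (s = 1, t = 0) and r₁ = 150 = a·0 + b·1 (s = 0, t = 1); each new remainder r_{k+1} = r_{k-1} − q_k·r_k inherits s_{k+1} = s_{k-1} − q_k·s_k, t_{k+1} = t_{k-1} − q_k·t_k, so r_k = a·s_k + b·t_k at every step:
  q = 3: r = 102, s = 1 − 3·0 = 1, t = 0 − 3·1 = -3  (check: 552·1 + 150·(-3) = 102)
  q = 1: r = 48, s = 0 − 1·1 = -1, t = 1 − 1·(-3) = 4  (check: 552·(-1) + 150·4 = 48)
  q = 2: r = 6, s = 1 − 2·(-1) = 3, t = -3 − 2·4 = -11  (check: 552·3 + 150·(-11) = 6)
The row with r = 6 (the gcd) gives the Bezout coefficients s = 3, t = -11.
Result: 552 · (3) + 150 · (-11) = 6.

gcd(552, 150) = 6; s = 3, t = -11 (check: 552·3 + 150·(-11) = 6).


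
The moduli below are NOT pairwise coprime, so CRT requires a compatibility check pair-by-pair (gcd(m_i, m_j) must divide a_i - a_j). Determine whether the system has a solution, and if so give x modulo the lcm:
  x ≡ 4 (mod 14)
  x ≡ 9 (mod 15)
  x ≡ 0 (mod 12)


Moduli 14, 15, 12 are not pairwise coprime, so CRT works modulo lcm(m_i) when all pairwise compatibility conditions hold.
Pairwise compatibility: gcd(m_i, m_j) must divide a_i - a_j for every pair.
Merge one congruence at a time:
  Start: x ≡ 4 (mod 14).
  Combine with x ≡ 9 (mod 15): gcd(14, 15) = 1; 9 - 4 = 5, which IS divisible by 1, so compatible.
    Write x = 4 + 14·t and substitute into x ≡ 9 (mod 15): 14·t ≡ 9 − 4 = 5 (mod 15).
    The inverse of 14 mod 15 is 14 (since 14·14 = 196 = 13·15 + 1), so t ≡ 14·5 = 70 ≡ 10 (mod 15).
    Then x = 4 + 14·10 = 144, valid modulo lcm(14, 15) = 210: x ≡ 144 (mod 210).
  Combine with x ≡ 0 (mod 12): gcd(210, 12) = 6; 0 - 144 = -144, which IS divisible by 6, so compatible.
    Write x = 144 + 210·t and substitute into x ≡ 0 (mod 12): 210·t ≡ 0 − 144 = -144 (mod 12).
    Divide the congruence (and modulus) by g = 6: 35·t ≡ -24 (mod 2).
    Reduce coefficients mod 2: 1·t ≡ 0 (mod 2).
    So t ≡ 0 (mod 2).
    Then x = 144 + 210·0 = 144, valid modulo lcm(210, 12) = 420: x ≡ 144 (mod 420).
Verify: 144 mod 14 = 4, 144 mod 15 = 9, 144 mod 12 = 0.

x ≡ 144 (mod 420).


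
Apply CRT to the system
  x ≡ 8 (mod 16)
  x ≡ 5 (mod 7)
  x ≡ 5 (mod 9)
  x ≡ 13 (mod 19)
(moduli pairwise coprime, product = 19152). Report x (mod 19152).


Product of moduli M = 16 · 7 · 9 · 19 = 19152.
Merge one congruence at a time:
  Start: x ≡ 8 (mod 16).
  Combine with x ≡ 5 (mod 7); new modulus lcm = 112.
    Write x = 8 + 16·t and substitute into x ≡ 5 (mod 7): 16·t ≡ 5 − 8 = -3 (mod 7).
    Reduce coefficients mod 7: 2·t ≡ 4 (mod 7).
    The inverse of 2 mod 7 is 4 (since 2·4 = 8 = 1·7 + 1), so t ≡ 4·4 = 16 ≡ 2 (mod 7).
    Then x = 8 + 16·2 = 40, valid modulo lcm(16, 7) = 112: x ≡ 40 (mod 112).
  Combine with x ≡ 5 (mod 9); new modulus lcm = 1008.
    Write x = 40 + 112·t and substitute into x ≡ 5 (mod 9): 112·t ≡ 5 − 40 = -35 (mod 9).
    Reduce coefficients mod 9: 4·t ≡ 1 (mod 9).
    The inverse of 4 mod 9 is 7 (since 4·7 = 28 = 3·9 + 1), so t ≡ 7·1 = 7 ≡ 7 (mod 9).
    Then x = 40 + 112·7 = 824, valid modulo lcm(112, 9) = 1008: x ≡ 824 (mod 1008).
  Combine with x ≡ 13 (mod 19); new modulus lcm = 19152.
    Write x = 824 + 1008·t and substitute into x ≡ 13 (mod 19): 1008·t ≡ 13 − 824 = -811 (mod 19).
    Reduce coefficients mod 19: 1·t ≡ 6 (mod 19).
    So t ≡ 6 (mod 19).
    Then x = 824 + 1008·6 = 6872, valid modulo lcm(1008, 19) = 19152: x ≡ 6872 (mod 19152).
Verify against each original: 6872 mod 16 = 8, 6872 mod 7 = 5, 6872 mod 9 = 5, 6872 mod 19 = 13.

x ≡ 6872 (mod 19152).


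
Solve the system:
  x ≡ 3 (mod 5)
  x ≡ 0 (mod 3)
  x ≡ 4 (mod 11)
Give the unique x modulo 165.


Moduli 5, 3, 11 are pairwise coprime; by CRT there is a unique solution modulo M = 5 · 3 · 11 = 165.
Solve pairwise, accumulating the modulus:
  Start with x ≡ 3 (mod 5).
  Combine with x ≡ 0 (mod 3): since gcd(5, 3) = 1, we get a unique residue mod 15.
    Write x = 3 + 5·t and substitute into x ≡ 0 (mod 3): 5·t ≡ 0 − 3 = -3 (mod 3).
    Reduce coefficients mod 3: 2·t ≡ 0 (mod 3).
    The inverse of 2 mod 3 is 2 (since 2·2 = 4 = 1·3 + 1), so t ≡ 2·0 = 0 ≡ 0 (mod 3).
    Then x = 3 + 5·0 = 3, valid modulo lcm(5, 3) = 15: x ≡ 3 (mod 15).
  Combine with x ≡ 4 (mod 11): since gcd(15, 11) = 1, we get a unique residue mod 165.
    Write x = 3 + 15·t and substitute into x ≡ 4 (mod 11): 15·t ≡ 4 − 3 = 1 (mod 11).
    Reduce coefficients mod 11: 4·t ≡ 1 (mod 11).
    The inverse of 4 mod 11 is 3 (since 4·3 = 12 = 1·11 + 1), so t ≡ 3·1 = 3 ≡ 3 (mod 11).
    Then x = 3 + 15·3 = 48, valid modulo lcm(15, 11) = 165: x ≡ 48 (mod 165).
Verify: 48 mod 5 = 3 ✓, 48 mod 3 = 0 ✓, 48 mod 11 = 4 ✓.

x ≡ 48 (mod 165).


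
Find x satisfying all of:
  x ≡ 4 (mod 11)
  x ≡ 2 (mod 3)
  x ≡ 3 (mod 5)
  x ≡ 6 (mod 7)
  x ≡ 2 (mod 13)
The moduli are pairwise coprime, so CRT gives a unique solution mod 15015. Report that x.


Product of moduli M = 11 · 3 · 5 · 7 · 13 = 15015.
Merge one congruence at a time:
  Start: x ≡ 4 (mod 11).
  Combine with x ≡ 2 (mod 3); new modulus lcm = 33.
    Write x = 4 + 11·t and substitute into x ≡ 2 (mod 3): 11·t ≡ 2 − 4 = -2 (mod 3).
    Reduce coefficients mod 3: 2·t ≡ 1 (mod 3).
    The inverse of 2 mod 3 is 2 (since 2·2 = 4 = 1·3 + 1), so t ≡ 2·1 = 2 ≡ 2 (mod 3).
    Then x = 4 + 11·2 = 26, valid modulo lcm(11, 3) = 33: x ≡ 26 (mod 33).
  Combine with x ≡ 3 (mod 5); new modulus lcm = 165.
    Write x = 26 + 33·t and substitute into x ≡ 3 (mod 5): 33·t ≡ 3 − 26 = -23 (mod 5).
    Reduce coefficients mod 5: 3·t ≡ 2 (mod 5).
    The inverse of 3 mod 5 is 2 (since 3·2 = 6 = 1·5 + 1), so t ≡ 2·2 = 4 ≡ 4 (mod 5).
    Then x = 26 + 33·4 = 158, valid modulo lcm(33, 5) = 165: x ≡ 158 (mod 165).
  Combine with x ≡ 6 (mod 7); new modulus lcm = 1155.
    Write x = 158 + 165·t and substitute into x ≡ 6 (mod 7): 165·t ≡ 6 − 158 = -152 (mod 7).
    Reduce coefficients mod 7: 4·t ≡ 2 (mod 7).
    The inverse of 4 mod 7 is 2 (since 4·2 = 8 = 1·7 + 1), so t ≡ 2·2 = 4 ≡ 4 (mod 7).
    Then x = 158 + 165·4 = 818, valid modulo lcm(165, 7) = 1155: x ≡ 818 (mod 1155).
  Combine with x ≡ 2 (mod 13); new modulus lcm = 15015.
    Write x = 818 + 1155·t and substitute into x ≡ 2 (mod 13): 1155·t ≡ 2 − 818 = -816 (mod 13).
    Reduce coefficients mod 13: 11·t ≡ 3 (mod 13).
    The inverse of 11 mod 13 is 6 (since 11·6 = 66 = 5·13 + 1), so t ≡ 6·3 = 18 ≡ 5 (mod 13).
    Then x = 818 + 1155·5 = 6593, valid modulo lcm(1155, 13) = 15015: x ≡ 6593 (mod 15015).
Verify against each original: 6593 mod 11 = 4, 6593 mod 3 = 2, 6593 mod 5 = 3, 6593 mod 7 = 6, 6593 mod 13 = 2.

x ≡ 6593 (mod 15015).


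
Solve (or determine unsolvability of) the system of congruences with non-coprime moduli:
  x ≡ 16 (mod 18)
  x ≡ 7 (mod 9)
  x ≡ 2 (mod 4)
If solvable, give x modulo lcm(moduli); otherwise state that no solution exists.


Moduli 18, 9, 4 are not pairwise coprime, so CRT works modulo lcm(m_i) when all pairwise compatibility conditions hold.
Pairwise compatibility: gcd(m_i, m_j) must divide a_i - a_j for every pair.
Merge one congruence at a time:
  Start: x ≡ 16 (mod 18).
  Combine with x ≡ 7 (mod 9): gcd(18, 9) = 9; 7 - 16 = -9, which IS divisible by 9, so compatible.
    Write x = 16 + 18·t and substitute into x ≡ 7 (mod 9): 18·t ≡ 7 − 16 = -9 (mod 9).
    Divide the congruence (and modulus) by g = 9: 2·t ≡ -1 (mod 1).
    Modulo 1 every t works; take t = 0.
    Then x = 16 + 18·0 = 16, valid modulo lcm(18, 9) = 18: x ≡ 16 (mod 18).
  Combine with x ≡ 2 (mod 4): gcd(18, 4) = 2; 2 - 16 = -14, which IS divisible by 2, so compatible.
    Write x = 16 + 18·t and substitute into x ≡ 2 (mod 4): 18·t ≡ 2 − 16 = -14 (mod 4).
    Divide the congruence (and modulus) by g = 2: 9·t ≡ -7 (mod 2).
    Reduce coefficients mod 2: 1·t ≡ 1 (mod 2).
    So t ≡ 1 (mod 2).
    Then x = 16 + 18·1 = 34, valid modulo lcm(18, 4) = 36: x ≡ 34 (mod 36).
Verify: 34 mod 18 = 16, 34 mod 9 = 7, 34 mod 4 = 2.

x ≡ 34 (mod 36).


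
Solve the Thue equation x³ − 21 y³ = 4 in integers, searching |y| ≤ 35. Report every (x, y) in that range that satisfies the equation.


The equation is x³ - 21y³ = 4. For fixed y, x³ = 21·y³ + 4, so a solution requires the RHS to be a perfect cube.
Strategy: iterate y from -35 to 35, compute RHS = 21·y³ + 4, and check whether it is a (positive or negative) perfect cube.
Check small values of y:
  y = 0: RHS = 4 is not a perfect cube.
  y = 1: RHS = 25 is not a perfect cube.
  y = -1: RHS = -17 is not a perfect cube.
  y = 2: RHS = 172 is not a perfect cube.
  y = -2: RHS = -164 is not a perfect cube.
  y = 3: RHS = 571 is not a perfect cube.
  y = -3: RHS = -563 is not a perfect cube.
Continuing the search up to |y| = 35 finds no solutions either.
No (x, y) in the scanned range satisfies the equation.

No integer solutions with |y| ≤ 35.


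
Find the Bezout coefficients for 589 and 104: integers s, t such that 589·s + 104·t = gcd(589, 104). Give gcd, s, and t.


Euclidean algorithm on (589, 104) — divide until remainder is 0:
  589 = 5 · 104 + 69
  104 = 1 · 69 + 35
  69 = 1 · 35 + 34
  35 = 1 · 34 + 1
  34 = 34 · 1 + 0
gcd(589, 104) = 1.
Track Bezout coefficients alongside the remainders: start with r₀ = 589 = a·1 + b·0 (s = 1, t = 0) and r₁ = 104 = a·0 + b·1 (s = 0, t = 1); each new remainder r_{k+1} = r_{k-1} − q_k·r_k inherits s_{k+1} = s_{k-1} − q_k·s_k, t_{k+1} = t_{k-1} − q_k·t_k, so r_k = a·s_k + b·t_k at every step:
  q = 5: r = 69, s = 1 − 5·0 = 1, t = 0 − 5·1 = -5  (check: 589·1 + 104·(-5) = 69)
  q = 1: r = 35, s = 0 − 1·1 = -1, t = 1 − 1·(-5) = 6  (check: 589·(-1) + 104·6 = 35)
  q = 1: r = 34, s = 1 − 1·(-1) = 2, t = -5 − 1·6 = -11  (check: 589·2 + 104·(-11) = 34)
  q = 1: r = 1, s = -1 − 1·2 = -3, t = 6 − 1·(-11) = 17  (check: 589·(-3) + 104·17 = 1)
The row with r = 1 (the gcd) gives the Bezout coefficients s = -3, t = 17.
Result: 589 · (-3) + 104 · (17) = 1.

gcd(589, 104) = 1; s = -3, t = 17 (check: 589·(-3) + 104·17 = 1).


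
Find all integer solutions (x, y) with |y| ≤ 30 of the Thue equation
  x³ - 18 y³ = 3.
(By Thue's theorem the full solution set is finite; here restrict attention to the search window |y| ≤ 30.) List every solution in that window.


The equation is x³ - 18y³ = 3. For fixed y, x³ = 18·y³ + 3, so a solution requires the RHS to be a perfect cube.
Strategy: iterate y from -30 to 30, compute RHS = 18·y³ + 3, and check whether it is a (positive or negative) perfect cube.
Check small values of y:
  y = 0: RHS = 3 is not a perfect cube.
  y = 1: RHS = 21 is not a perfect cube.
  y = -1: RHS = -15 is not a perfect cube.
  y = 2: RHS = 147 is not a perfect cube.
  y = -2: RHS = -141 is not a perfect cube.
  y = 3: RHS = 489 is not a perfect cube.
  y = -3: RHS = -483 is not a perfect cube.
Continuing the search up to |y| = 30 finds no solutions either.
No (x, y) in the scanned range satisfies the equation.

No integer solutions with |y| ≤ 30.


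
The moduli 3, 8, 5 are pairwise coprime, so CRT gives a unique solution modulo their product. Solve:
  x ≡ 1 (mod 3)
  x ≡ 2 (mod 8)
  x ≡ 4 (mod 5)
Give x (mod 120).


Moduli 3, 8, 5 are pairwise coprime; by CRT there is a unique solution modulo M = 3 · 8 · 5 = 120.
Solve pairwise, accumulating the modulus:
  Start with x ≡ 1 (mod 3).
  Combine with x ≡ 2 (mod 8): since gcd(3, 8) = 1, we get a unique residue mod 24.
    Write x = 1 + 3·t and substitute into x ≡ 2 (mod 8): 3·t ≡ 2 − 1 = 1 (mod 8).
    The inverse of 3 mod 8 is 3 (since 3·3 = 9 = 1·8 + 1), so t ≡ 3·1 = 3 ≡ 3 (mod 8).
    Then x = 1 + 3·3 = 10, valid modulo lcm(3, 8) = 24: x ≡ 10 (mod 24).
  Combine with x ≡ 4 (mod 5): since gcd(24, 5) = 1, we get a unique residue mod 120.
    Write x = 10 + 24·t and substitute into x ≡ 4 (mod 5): 24·t ≡ 4 − 10 = -6 (mod 5).
    Reduce coefficients mod 5: 4·t ≡ 4 (mod 5).
    The inverse of 4 mod 5 is 4 (since 4·4 = 16 = 3·5 + 1), so t ≡ 4·4 = 16 ≡ 1 (mod 5).
    Then x = 10 + 24·1 = 34, valid modulo lcm(24, 5) = 120: x ≡ 34 (mod 120).
Verify: 34 mod 3 = 1 ✓, 34 mod 8 = 2 ✓, 34 mod 5 = 4 ✓.

x ≡ 34 (mod 120).


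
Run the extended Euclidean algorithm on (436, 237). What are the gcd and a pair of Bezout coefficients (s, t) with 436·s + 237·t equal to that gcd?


Euclidean algorithm on (436, 237) — divide until remainder is 0:
  436 = 1 · 237 + 199
  237 = 1 · 199 + 38
  199 = 5 · 38 + 9
  38 = 4 · 9 + 2
  9 = 4 · 2 + 1
  2 = 2 · 1 + 0
gcd(436, 237) = 1.
Track Bezout coefficients alongside the remainders: start with r₀ = 436 = a·1 + b·0 (s = 1, t = 0) and r₁ = 237 = a·0 + b·1 (s = 0, t = 1); each new remainder r_{k+1} = r_{k-1} − q_k·r_k inherits s_{k+1} = s_{k-1} − q_k·s_k, t_{k+1} = t_{k-1} − q_k·t_k, so r_k = a·s_k + b·t_k at every step:
  q = 1: r = 199, s = 1 − 1·0 = 1, t = 0 − 1·1 = -1  (check: 436·1 + 237·(-1) = 199)
  q = 1: r = 38, s = 0 − 1·1 = -1, t = 1 − 1·(-1) = 2  (check: 436·(-1) + 237·2 = 38)
  q = 5: r = 9, s = 1 − 5·(-1) = 6, t = -1 − 5·2 = -11  (check: 436·6 + 237·(-11) = 9)
  q = 4: r = 2, s = -1 − 4·6 = -25, t = 2 − 4·(-11) = 46  (check: 436·(-25) + 237·46 = 2)
  q = 4: r = 1, s = 6 − 4·(-25) = 106, t = -11 − 4·46 = -195  (check: 436·106 + 237·(-195) = 1)
The row with r = 1 (the gcd) gives the Bezout coefficients s = 106, t = -195.
Result: 436 · (106) + 237 · (-195) = 1.

gcd(436, 237) = 1; s = 106, t = -195 (check: 436·106 + 237·(-195) = 1).


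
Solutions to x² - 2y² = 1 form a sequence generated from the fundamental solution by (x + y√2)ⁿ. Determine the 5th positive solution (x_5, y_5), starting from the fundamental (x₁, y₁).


Step 1: Find the fundamental solution (x₁, y₁) of x² - 2y² = 1.
  Expand √2 as a continued fraction. a₀ = ⌊√2⌋ = 1; iterate m_{k+1} = d_k·a_k − m_k, d_{k+1} = (2 − m_{k+1}²)/d_k, a_{k+1} = ⌊(a₀ + m_{k+1})/d_{k+1}⌋ (starting m₀ = 0, d₀ = 1), with convergents p_k = a_k·p_{k-1} + p_{k-2}, q_k = a_k·q_{k-1} + q_{k-2} (p₋₁ = 1, q₋₁ = 0):
  k = 0: a₀ = 1; p₀/q₀ = 1/1; p₀² − 2·q₀² = 1 − 2 = -1.
  k = 1: m = 1, d = 1, a = ⌊(1 + 1)/1⌋ = 2; p/q = (2·1 + 1)/(2·1 + 0) = 3/2; p² − 2·q² = 9 − 8 = 1.
  The first convergent with p² − 2·q² = 1 gives the fundamental solution (x₁, y₁) = (3, 2).
Step 2: Apply the recurrence (x_{n+1}, y_{n+1}) = (x₁x_n + 2y₁y_n, x₁y_n + y₁x_n) repeatedly.
  From (x_1, y_1) = (3, 2): x_2 = 3·3 + 2·2·2 = 17; y_2 = 3·2 + 2·3 = 12.
  From (x_2, y_2) = (17, 12): x_3 = 3·17 + 2·2·12 = 99; y_3 = 3·12 + 2·17 = 70.
  From (x_3, y_3) = (99, 70): x_4 = 3·99 + 2·2·70 = 577; y_4 = 3·70 + 2·99 = 408.
  From (x_4, y_4) = (577, 408): x_5 = 3·577 + 2·2·408 = 3363; y_5 = 3·408 + 2·577 = 2378.
Step 3: Verify x_5² - 2·y_5² = 11309769 - 11309768 = 1 (should be 1). ✓

(x_1, y_1) = (3, 2); (x_5, y_5) = (3363, 2378).


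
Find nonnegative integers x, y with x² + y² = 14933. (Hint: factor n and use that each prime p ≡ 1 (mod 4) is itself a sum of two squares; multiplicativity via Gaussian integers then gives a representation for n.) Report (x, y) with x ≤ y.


Step 1: Factor n = 14933 = 109 · 137.
Step 2: Check the mod-4 condition on each prime factor: 109 ≡ 1 (mod 4), exponent 1; 137 ≡ 1 (mod 4), exponent 1.
All primes ≡ 3 (mod 4) appear to even exponent (or don't appear), so by the two-squares theorem n IS expressible as a sum of two squares.
Step 3: Build a representation. Here n = 109 · 137 is a product of primes ≡ 1 (mod 4). Each prime p ≡ 1 (mod 4) is itself a sum of two squares; find a² by testing p − a² for a perfect square:
  109: 109 − 1² = 108, 109 − 2² = 105, 109 − 3² = 100 = 10² ⇒ 109 = 3² + 10².
  137: 137 − 1² = 136, 137 − 2² = 133, 137 − 3² = 128, 137 − 4² = 121 = 11² ⇒ 137 = 4² + 11².
  Combine using the Brahmagupta–Fibonacci identity (a² + b²)(c² + d²) = (ac − bd)² + (ad + bc)² = (ac + bd)² + (ad − bc)²:
  109 · 137 = 14933: from (3² + 10²)(4² + 11²), take (3·4 − 10·11, 3·11 + 10·4) = (12 − 110, 33 + 40) = (-98, 73); dropping signs (only squares matter) gives (98, 73); check 98² + 73² = 9604 + 5329 = 14933 ✓.
Step 4: Order so x ≤ y and verify: 73² + 98² = 5329 + 9604 = 14933 = n. ✓

n = 14933 = 73² + 98² (one valid representation with x ≤ y).


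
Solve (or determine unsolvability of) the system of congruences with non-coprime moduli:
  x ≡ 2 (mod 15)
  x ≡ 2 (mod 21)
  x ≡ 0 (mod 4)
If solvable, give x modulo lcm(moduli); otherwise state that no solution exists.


Moduli 15, 21, 4 are not pairwise coprime, so CRT works modulo lcm(m_i) when all pairwise compatibility conditions hold.
Pairwise compatibility: gcd(m_i, m_j) must divide a_i - a_j for every pair.
Merge one congruence at a time:
  Start: x ≡ 2 (mod 15).
  Combine with x ≡ 2 (mod 21): gcd(15, 21) = 3; 2 - 2 = 0, which IS divisible by 3, so compatible.
    Write x = 2 + 15·t and substitute into x ≡ 2 (mod 21): 15·t ≡ 2 − 2 = 0 (mod 21).
    Divide the congruence (and modulus) by g = 3: 5·t ≡ 0 (mod 7).
    The inverse of 5 mod 7 is 3 (since 5·3 = 15 = 2·7 + 1), so t ≡ 3·0 = 0 ≡ 0 (mod 7).
    Then x = 2 + 15·0 = 2, valid modulo lcm(15, 21) = 105: x ≡ 2 (mod 105).
  Combine with x ≡ 0 (mod 4): gcd(105, 4) = 1; 0 - 2 = -2, which IS divisible by 1, so compatible.
    Write x = 2 + 105·t and substitute into x ≡ 0 (mod 4): 105·t ≡ 0 − 2 = -2 (mod 4).
    Reduce coefficients mod 4: 1·t ≡ 2 (mod 4).
    So t ≡ 2 (mod 4).
    Then x = 2 + 105·2 = 212, valid modulo lcm(105, 4) = 420: x ≡ 212 (mod 420).
Verify: 212 mod 15 = 2, 212 mod 21 = 2, 212 mod 4 = 0.

x ≡ 212 (mod 420).


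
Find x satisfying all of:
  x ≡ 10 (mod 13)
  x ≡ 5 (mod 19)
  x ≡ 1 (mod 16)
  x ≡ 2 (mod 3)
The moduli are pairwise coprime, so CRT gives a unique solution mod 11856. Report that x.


Product of moduli M = 13 · 19 · 16 · 3 = 11856.
Merge one congruence at a time:
  Start: x ≡ 10 (mod 13).
  Combine with x ≡ 5 (mod 19); new modulus lcm = 247.
    Write x = 10 + 13·t and substitute into x ≡ 5 (mod 19): 13·t ≡ 5 − 10 = -5 (mod 19).
    Reduce coefficients mod 19: 13·t ≡ 14 (mod 19).
    The inverse of 13 mod 19 is 3 (since 13·3 = 39 = 2·19 + 1), so t ≡ 3·14 = 42 ≡ 4 (mod 19).
    Then x = 10 + 13·4 = 62, valid modulo lcm(13, 19) = 247: x ≡ 62 (mod 247).
  Combine with x ≡ 1 (mod 16); new modulus lcm = 3952.
    Write x = 62 + 247·t and substitute into x ≡ 1 (mod 16): 247·t ≡ 1 − 62 = -61 (mod 16).
    Reduce coefficients mod 16: 7·t ≡ 3 (mod 16).
    The inverse of 7 mod 16 is 7 (since 7·7 = 49 = 3·16 + 1), so t ≡ 7·3 = 21 ≡ 5 (mod 16).
    Then x = 62 + 247·5 = 1297, valid modulo lcm(247, 16) = 3952: x ≡ 1297 (mod 3952).
  Combine with x ≡ 2 (mod 3); new modulus lcm = 11856.
    Write x = 1297 + 3952·t and substitute into x ≡ 2 (mod 3): 3952·t ≡ 2 − 1297 = -1295 (mod 3).
    Reduce coefficients mod 3: 1·t ≡ 1 (mod 3).
    So t ≡ 1 (mod 3).
    Then x = 1297 + 3952·1 = 5249, valid modulo lcm(3952, 3) = 11856: x ≡ 5249 (mod 11856).
Verify against each original: 5249 mod 13 = 10, 5249 mod 19 = 5, 5249 mod 16 = 1, 5249 mod 3 = 2.

x ≡ 5249 (mod 11856).


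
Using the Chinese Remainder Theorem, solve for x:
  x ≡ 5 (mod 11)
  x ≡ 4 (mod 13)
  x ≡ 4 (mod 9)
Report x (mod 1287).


Moduli 11, 13, 9 are pairwise coprime; by CRT there is a unique solution modulo M = 11 · 13 · 9 = 1287.
Solve pairwise, accumulating the modulus:
  Start with x ≡ 5 (mod 11).
  Combine with x ≡ 4 (mod 13): since gcd(11, 13) = 1, we get a unique residue mod 143.
    Write x = 5 + 11·t and substitute into x ≡ 4 (mod 13): 11·t ≡ 4 − 5 = -1 (mod 13).
    Reduce coefficients mod 13: 11·t ≡ 12 (mod 13).
    The inverse of 11 mod 13 is 6 (since 11·6 = 66 = 5·13 + 1), so t ≡ 6·12 = 72 ≡ 7 (mod 13).
    Then x = 5 + 11·7 = 82, valid modulo lcm(11, 13) = 143: x ≡ 82 (mod 143).
  Combine with x ≡ 4 (mod 9): since gcd(143, 9) = 1, we get a unique residue mod 1287.
    Write x = 82 + 143·t and substitute into x ≡ 4 (mod 9): 143·t ≡ 4 − 82 = -78 (mod 9).
    Reduce coefficients mod 9: 8·t ≡ 3 (mod 9).
    The inverse of 8 mod 9 is 8 (since 8·8 = 64 = 7·9 + 1), so t ≡ 8·3 = 24 ≡ 6 (mod 9).
    Then x = 82 + 143·6 = 940, valid modulo lcm(143, 9) = 1287: x ≡ 940 (mod 1287).
Verify: 940 mod 11 = 5 ✓, 940 mod 13 = 4 ✓, 940 mod 9 = 4 ✓.

x ≡ 940 (mod 1287).


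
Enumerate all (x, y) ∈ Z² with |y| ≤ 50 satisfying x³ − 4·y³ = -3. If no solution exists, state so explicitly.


The equation is x³ - 4y³ = -3. For fixed y, x³ = 4·y³ − 3, so a solution requires the RHS to be a perfect cube.
Strategy: iterate y from -50 to 50, compute RHS = 4·y³ − 3, and check whether it is a (positive or negative) perfect cube.
Check small values of y:
  y = 0: RHS = -3 is not a perfect cube.
  y = 1: RHS = 1 = (1)³ ⇒ x = 1 works.
  y = -1: RHS = -7 is not a perfect cube.
  y = 2: RHS = 29 is not a perfect cube.
  y = -2: RHS = -35 is not a perfect cube.
  y = 3: RHS = 105 is not a perfect cube.
  y = -3: RHS = -111 is not a perfect cube.
Continuing the search up to |y| = 50 finds no further solutions beyond those listed.
Collected solutions: (1, 1).

Solutions (with |y| ≤ 50): (1, 1).


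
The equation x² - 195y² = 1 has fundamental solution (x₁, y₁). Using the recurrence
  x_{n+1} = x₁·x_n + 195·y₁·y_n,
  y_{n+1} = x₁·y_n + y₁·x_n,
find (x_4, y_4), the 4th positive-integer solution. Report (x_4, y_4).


Step 1: Find the fundamental solution (x₁, y₁) of x² - 195y² = 1.
  Expand √195 as a continued fraction. a₀ = ⌊√195⌋ = 13; iterate m_{k+1} = d_k·a_k − m_k, d_{k+1} = (195 − m_{k+1}²)/d_k, a_{k+1} = ⌊(a₀ + m_{k+1})/d_{k+1}⌋ (starting m₀ = 0, d₀ = 1), with convergents p_k = a_k·p_{k-1} + p_{k-2}, q_k = a_k·q_{k-1} + q_{k-2} (p₋₁ = 1, q₋₁ = 0):
  k = 0: a₀ = 13; p₀/q₀ = 13/1; p₀² − 195·q₀² = 169 − 195 = -26.
  k = 1: m = 13, d = 26, a = ⌊(13 + 13)/26⌋ = 1; p/q = (1·13 + 1)/(1·1 + 0) = 14/1; p² − 195·q² = 196 − 195 = 1.
  The first convergent with p² − 195·q² = 1 gives the fundamental solution (x₁, y₁) = (14, 1).
Step 2: Apply the recurrence (x_{n+1}, y_{n+1}) = (x₁x_n + 195y₁y_n, x₁y_n + y₁x_n) repeatedly.
  From (x_1, y_1) = (14, 1): x_2 = 14·14 + 195·1·1 = 391; y_2 = 14·1 + 1·14 = 28.
  From (x_2, y_2) = (391, 28): x_3 = 14·391 + 195·1·28 = 10934; y_3 = 14·28 + 1·391 = 783.
  From (x_3, y_3) = (10934, 783): x_4 = 14·10934 + 195·1·783 = 305761; y_4 = 14·783 + 1·10934 = 21896.
Step 3: Verify x_4² - 195·y_4² = 93489789121 - 93489789120 = 1 (should be 1). ✓

(x_1, y_1) = (14, 1); (x_4, y_4) = (305761, 21896).


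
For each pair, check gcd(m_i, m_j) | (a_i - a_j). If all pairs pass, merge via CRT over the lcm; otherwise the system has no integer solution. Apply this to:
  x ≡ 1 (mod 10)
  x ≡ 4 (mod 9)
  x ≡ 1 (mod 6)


Moduli 10, 9, 6 are not pairwise coprime, so CRT works modulo lcm(m_i) when all pairwise compatibility conditions hold.
Pairwise compatibility: gcd(m_i, m_j) must divide a_i - a_j for every pair.
Merge one congruence at a time:
  Start: x ≡ 1 (mod 10).
  Combine with x ≡ 4 (mod 9): gcd(10, 9) = 1; 4 - 1 = 3, which IS divisible by 1, so compatible.
    Write x = 1 + 10·t and substitute into x ≡ 4 (mod 9): 10·t ≡ 4 − 1 = 3 (mod 9).
    Reduce coefficients mod 9: 1·t ≡ 3 (mod 9).
    So t ≡ 3 (mod 9).
    Then x = 1 + 10·3 = 31, valid modulo lcm(10, 9) = 90: x ≡ 31 (mod 90).
  Combine with x ≡ 1 (mod 6): gcd(90, 6) = 6; 1 - 31 = -30, which IS divisible by 6, so compatible.
    Write x = 31 + 90·t and substitute into x ≡ 1 (mod 6): 90·t ≡ 1 − 31 = -30 (mod 6).
    Divide the congruence (and modulus) by g = 6: 15·t ≡ -5 (mod 1).
    Modulo 1 every t works; take t = 0.
    Then x = 31 + 90·0 = 31, valid modulo lcm(90, 6) = 90: x ≡ 31 (mod 90).
Verify: 31 mod 10 = 1, 31 mod 9 = 4, 31 mod 6 = 1.

x ≡ 31 (mod 90).


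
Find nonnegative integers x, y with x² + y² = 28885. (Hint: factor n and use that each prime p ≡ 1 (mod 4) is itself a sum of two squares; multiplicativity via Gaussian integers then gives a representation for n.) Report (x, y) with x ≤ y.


Step 1: Factor n = 28885 = 5 · 53 · 109.
Step 2: Check the mod-4 condition on each prime factor: 5 ≡ 1 (mod 4), exponent 1; 53 ≡ 1 (mod 4), exponent 1; 109 ≡ 1 (mod 4), exponent 1.
All primes ≡ 3 (mod 4) appear to even exponent (or don't appear), so by the two-squares theorem n IS expressible as a sum of two squares.
Step 3: Build a representation. Here n = 5 · 53 · 109 is a product of primes ≡ 1 (mod 4). Each prime p ≡ 1 (mod 4) is itself a sum of two squares; find a² by testing p − a² for a perfect square:
  5: 5 − 1² = 4 = 2² ⇒ 5 = 1² + 2².
  53: 53 − 1² = 52, 53 − 2² = 49 = 7² ⇒ 53 = 2² + 7².
  109: 109 − 1² = 108, 109 − 2² = 105, 109 − 3² = 100 = 10² ⇒ 109 = 3² + 10².
  Combine using the Brahmagupta–Fibonacci identity (a² + b²)(c² + d²) = (ac − bd)² + (ad + bc)² = (ac + bd)² + (ad − bc)²:
  5 · 53 = 265: from (1² + 2²)(2² + 7²), take (1·2 − 2·7, 1·7 + 2·2) = (2 − 14, 7 + 4) = (-12, 11); dropping signs (only squares matter) gives (12, 11); check 12² + 11² = 144 + 121 = 265 ✓.
  265 · 109 = 28885: from (12² + 11²)(3² + 10²), take (12·3 − 11·10, 12·10 + 11·3) = (36 − 110, 120 + 33) = (-74, 153); dropping signs (only squares matter) gives (74, 153); check 74² + 153² = 5476 + 23409 = 28885 ✓.
Step 4: Order so x ≤ y and verify: 74² + 153² = 5476 + 23409 = 28885 = n. ✓

n = 28885 = 74² + 153² (one valid representation with x ≤ y).


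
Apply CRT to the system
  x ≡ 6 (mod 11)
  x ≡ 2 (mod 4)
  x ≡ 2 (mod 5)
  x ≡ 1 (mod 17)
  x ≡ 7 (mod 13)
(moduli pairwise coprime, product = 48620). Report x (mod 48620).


Product of moduli M = 11 · 4 · 5 · 17 · 13 = 48620.
Merge one congruence at a time:
  Start: x ≡ 6 (mod 11).
  Combine with x ≡ 2 (mod 4); new modulus lcm = 44.
    Write x = 6 + 11·t and substitute into x ≡ 2 (mod 4): 11·t ≡ 2 − 6 = -4 (mod 4).
    Reduce coefficients mod 4: 3·t ≡ 0 (mod 4).
    The inverse of 3 mod 4 is 3 (since 3·3 = 9 = 2·4 + 1), so t ≡ 3·0 = 0 ≡ 0 (mod 4).
    Then x = 6 + 11·0 = 6, valid modulo lcm(11, 4) = 44: x ≡ 6 (mod 44).
  Combine with x ≡ 2 (mod 5); new modulus lcm = 220.
    Write x = 6 + 44·t and substitute into x ≡ 2 (mod 5): 44·t ≡ 2 − 6 = -4 (mod 5).
    Reduce coefficients mod 5: 4·t ≡ 1 (mod 5).
    The inverse of 4 mod 5 is 4 (since 4·4 = 16 = 3·5 + 1), so t ≡ 4·1 = 4 ≡ 4 (mod 5).
    Then x = 6 + 44·4 = 182, valid modulo lcm(44, 5) = 220: x ≡ 182 (mod 220).
  Combine with x ≡ 1 (mod 17); new modulus lcm = 3740.
    Write x = 182 + 220·t and substitute into x ≡ 1 (mod 17): 220·t ≡ 1 − 182 = -181 (mod 17).
    Reduce coefficients mod 17: 16·t ≡ 6 (mod 17).
    The inverse of 16 mod 17 is 16 (since 16·16 = 256 = 15·17 + 1), so t ≡ 16·6 = 96 ≡ 11 (mod 17).
    Then x = 182 + 220·11 = 2602, valid modulo lcm(220, 17) = 3740: x ≡ 2602 (mod 3740).
  Combine with x ≡ 7 (mod 13); new modulus lcm = 48620.
    Write x = 2602 + 3740·t and substitute into x ≡ 7 (mod 13): 3740·t ≡ 7 − 2602 = -2595 (mod 13).
    Reduce coefficients mod 13: 9·t ≡ 5 (mod 13).
    The inverse of 9 mod 13 is 3 (since 9·3 = 27 = 2·13 + 1), so t ≡ 3·5 = 15 ≡ 2 (mod 13).
    Then x = 2602 + 3740·2 = 10082, valid modulo lcm(3740, 13) = 48620: x ≡ 10082 (mod 48620).
Verify against each original: 10082 mod 11 = 6, 10082 mod 4 = 2, 10082 mod 5 = 2, 10082 mod 17 = 1, 10082 mod 13 = 7.

x ≡ 10082 (mod 48620).


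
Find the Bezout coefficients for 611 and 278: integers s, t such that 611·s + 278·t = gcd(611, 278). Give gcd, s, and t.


Euclidean algorithm on (611, 278) — divide until remainder is 0:
  611 = 2 · 278 + 55
  278 = 5 · 55 + 3
  55 = 18 · 3 + 1
  3 = 3 · 1 + 0
gcd(611, 278) = 1.
Track Bezout coefficients alongside the remainders: start with r₀ = 611 = a·1 + b·0 (s = 1, t = 0) and r₁ = 278 = a·0 + b·1 (s = 0, t = 1); each new remainder r_{k+1} = r_{k-1} − q_k·r_k inherits s_{k+1} = s_{k-1} − q_k·s_k, t_{k+1} = t_{k-1} − q_k·t_k, so r_k = a·s_k + b·t_k at every step:
  q = 2: r = 55, s = 1 − 2·0 = 1, t = 0 − 2·1 = -2  (check: 611·1 + 278·(-2) = 55)
  q = 5: r = 3, s = 0 − 5·1 = -5, t = 1 − 5·(-2) = 11  (check: 611·(-5) + 278·11 = 3)
  q = 18: r = 1, s = 1 − 18·(-5) = 91, t = -2 − 18·11 = -200  (check: 611·91 + 278·(-200) = 1)
The row with r = 1 (the gcd) gives the Bezout coefficients s = 91, t = -200.
Result: 611 · (91) + 278 · (-200) = 1.

gcd(611, 278) = 1; s = 91, t = -200 (check: 611·91 + 278·(-200) = 1).


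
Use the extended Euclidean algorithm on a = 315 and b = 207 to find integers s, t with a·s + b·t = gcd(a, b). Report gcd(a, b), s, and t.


Euclidean algorithm on (315, 207) — divide until remainder is 0:
  315 = 1 · 207 + 108
  207 = 1 · 108 + 99
  108 = 1 · 99 + 9
  99 = 11 · 9 + 0
gcd(315, 207) = 9.
Track Bezout coefficients alongside the remainders: start with r₀ = 315 = a·1 + b·0 (s = 1, t = 0) and r₁ = 207 = a·0 + b·1 (s = 0, t = 1); each new remainder r_{k+1} = r_{k-1} − q_k·r_k inherits s_{k+1} = s_{k-1} − q_k·s_k, t_{k+1} = t_{k-1} − q_k·t_k, so r_k = a·s_k + b·t_k at every step:
  q = 1: r = 108, s = 1 − 1·0 = 1, t = 0 − 1·1 = -1  (check: 315·1 + 207·(-1) = 108)
  q = 1: r = 99, s = 0 − 1·1 = -1, t = 1 − 1·(-1) = 2  (check: 315·(-1) + 207·2 = 99)
  q = 1: r = 9, s = 1 − 1·(-1) = 2, t = -1 − 1·2 = -3  (check: 315·2 + 207·(-3) = 9)
The row with r = 9 (the gcd) gives the Bezout coefficients s = 2, t = -3.
Result: 315 · (2) + 207 · (-3) = 9.

gcd(315, 207) = 9; s = 2, t = -3 (check: 315·2 + 207·(-3) = 9).


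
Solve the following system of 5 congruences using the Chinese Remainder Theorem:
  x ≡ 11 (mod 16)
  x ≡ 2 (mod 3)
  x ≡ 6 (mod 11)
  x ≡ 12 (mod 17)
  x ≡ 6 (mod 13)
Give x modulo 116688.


Product of moduli M = 16 · 3 · 11 · 17 · 13 = 116688.
Merge one congruence at a time:
  Start: x ≡ 11 (mod 16).
  Combine with x ≡ 2 (mod 3); new modulus lcm = 48.
    Write x = 11 + 16·t and substitute into x ≡ 2 (mod 3): 16·t ≡ 2 − 11 = -9 (mod 3).
    Reduce coefficients mod 3: 1·t ≡ 0 (mod 3).
    So t ≡ 0 (mod 3).
    Then x = 11 + 16·0 = 11, valid modulo lcm(16, 3) = 48: x ≡ 11 (mod 48).
  Combine with x ≡ 6 (mod 11); new modulus lcm = 528.
    Write x = 11 + 48·t and substitute into x ≡ 6 (mod 11): 48·t ≡ 6 − 11 = -5 (mod 11).
    Reduce coefficients mod 11: 4·t ≡ 6 (mod 11).
    The inverse of 4 mod 11 is 3 (since 4·3 = 12 = 1·11 + 1), so t ≡ 3·6 = 18 ≡ 7 (mod 11).
    Then x = 11 + 48·7 = 347, valid modulo lcm(48, 11) = 528: x ≡ 347 (mod 528).
  Combine with x ≡ 12 (mod 17); new modulus lcm = 8976.
    Write x = 347 + 528·t and substitute into x ≡ 12 (mod 17): 528·t ≡ 12 − 347 = -335 (mod 17).
    Reduce coefficients mod 17: 1·t ≡ 5 (mod 17).
    So t ≡ 5 (mod 17).
    Then x = 347 + 528·5 = 2987, valid modulo lcm(528, 17) = 8976: x ≡ 2987 (mod 8976).
  Combine with x ≡ 6 (mod 13); new modulus lcm = 116688.
    Write x = 2987 + 8976·t and substitute into x ≡ 6 (mod 13): 8976·t ≡ 6 − 2987 = -2981 (mod 13).
    Reduce coefficients mod 13: 6·t ≡ 9 (mod 13).
    The inverse of 6 mod 13 is 11 (since 6·11 = 66 = 5·13 + 1), so t ≡ 11·9 = 99 ≡ 8 (mod 13).
    Then x = 2987 + 8976·8 = 74795, valid modulo lcm(8976, 13) = 116688: x ≡ 74795 (mod 116688).
Verify against each original: 74795 mod 16 = 11, 74795 mod 3 = 2, 74795 mod 11 = 6, 74795 mod 17 = 12, 74795 mod 13 = 6.

x ≡ 74795 (mod 116688).


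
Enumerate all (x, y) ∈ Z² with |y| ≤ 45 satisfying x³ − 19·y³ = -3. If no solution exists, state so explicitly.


The equation is x³ - 19y³ = -3. For fixed y, x³ = 19·y³ − 3, so a solution requires the RHS to be a perfect cube.
Strategy: iterate y from -45 to 45, compute RHS = 19·y³ − 3, and check whether it is a (positive or negative) perfect cube.
Check small values of y:
  y = 0: RHS = -3 is not a perfect cube.
  y = 1: RHS = 16 is not a perfect cube.
  y = -1: RHS = -22 is not a perfect cube.
  y = 2: RHS = 149 is not a perfect cube.
  y = -2: RHS = -155 is not a perfect cube.
  y = 3: RHS = 510 is not a perfect cube.
  y = -3: RHS = -516 is not a perfect cube.
Continuing the search up to |y| = 45 finds no solutions either.
No (x, y) in the scanned range satisfies the equation.

No integer solutions with |y| ≤ 45.


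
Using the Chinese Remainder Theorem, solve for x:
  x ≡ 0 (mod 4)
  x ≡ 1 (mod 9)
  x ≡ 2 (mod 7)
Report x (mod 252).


Moduli 4, 9, 7 are pairwise coprime; by CRT there is a unique solution modulo M = 4 · 9 · 7 = 252.
Solve pairwise, accumulating the modulus:
  Start with x ≡ 0 (mod 4).
  Combine with x ≡ 1 (mod 9): since gcd(4, 9) = 1, we get a unique residue mod 36.
    Write x = 0 + 4·t and substitute into x ≡ 1 (mod 9): 4·t ≡ 1 − 0 = 1 (mod 9).
    The inverse of 4 mod 9 is 7 (since 4·7 = 28 = 3·9 + 1), so t ≡ 7·1 = 7 ≡ 7 (mod 9).
    Then x = 0 + 4·7 = 28, valid modulo lcm(4, 9) = 36: x ≡ 28 (mod 36).
  Combine with x ≡ 2 (mod 7): since gcd(36, 7) = 1, we get a unique residue mod 252.
    Write x = 28 + 36·t and substitute into x ≡ 2 (mod 7): 36·t ≡ 2 − 28 = -26 (mod 7).
    Reduce coefficients mod 7: 1·t ≡ 2 (mod 7).
    So t ≡ 2 (mod 7).
    Then x = 28 + 36·2 = 100, valid modulo lcm(36, 7) = 252: x ≡ 100 (mod 252).
Verify: 100 mod 4 = 0 ✓, 100 mod 9 = 1 ✓, 100 mod 7 = 2 ✓.

x ≡ 100 (mod 252).


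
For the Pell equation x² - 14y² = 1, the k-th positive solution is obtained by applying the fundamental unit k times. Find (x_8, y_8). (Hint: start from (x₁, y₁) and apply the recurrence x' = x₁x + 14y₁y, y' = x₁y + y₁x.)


Step 1: Find the fundamental solution (x₁, y₁) of x² - 14y² = 1.
  Expand √14 as a continued fraction. a₀ = ⌊√14⌋ = 3; iterate m_{k+1} = d_k·a_k − m_k, d_{k+1} = (14 − m_{k+1}²)/d_k, a_{k+1} = ⌊(a₀ + m_{k+1})/d_{k+1}⌋ (starting m₀ = 0, d₀ = 1), with convergents p_k = a_k·p_{k-1} + p_{k-2}, q_k = a_k·q_{k-1} + q_{k-2} (p₋₁ = 1, q₋₁ = 0):
  k = 0: a₀ = 3; p₀/q₀ = 3/1; p₀² − 14·q₀² = 9 − 14 = -5.
  k = 1: m = 3, d = 5, a = ⌊(3 + 3)/5⌋ = 1; p/q = (1·3 + 1)/(1·1 + 0) = 4/1; p² − 14·q² = 16 − 14 = 2.
  k = 2: m = 2, d = 2, a = ⌊(3 + 2)/2⌋ = 2; p/q = (2·4 + 3)/(2·1 + 1) = 11/3; p² − 14·q² = 121 − 126 = -5.
  k = 3: m = 2, d = 5, a = ⌊(3 + 2)/5⌋ = 1; p/q = (1·11 + 4)/(1·3 + 1) = 15/4; p² − 14·q² = 225 − 224 = 1.
  The first convergent with p² − 14·q² = 1 gives the fundamental solution (x₁, y₁) = (15, 4).
Step 2: Apply the recurrence (x_{n+1}, y_{n+1}) = (x₁x_n + 14y₁y_n, x₁y_n + y₁x_n) repeatedly.
  From (x_1, y_1) = (15, 4): x_2 = 15·15 + 14·4·4 = 449; y_2 = 15·4 + 4·15 = 120.
  From (x_2, y_2) = (449, 120): x_3 = 15·449 + 14·4·120 = 13455; y_3 = 15·120 + 4·449 = 3596.
  From (x_3, y_3) = (13455, 3596): x_4 = 15·13455 + 14·4·3596 = 403201; y_4 = 15·3596 + 4·13455 = 107760.
  From (x_4, y_4) = (403201, 107760): x_5 = 15·403201 + 14·4·107760 = 12082575; y_5 = 15·107760 + 4·403201 = 3229204.
  From (x_5, y_5) = (12082575, 3229204): x_6 = 15·12082575 + 14·4·3229204 = 362074049; y_6 = 15·3229204 + 4·12082575 = 96768360.
  From (x_6, y_6) = (362074049, 96768360): x_7 = 15·362074049 + 14·4·96768360 = 10850138895; y_7 = 15·96768360 + 4·362074049 = 2899821596.
  From (x_7, y_7) = (10850138895, 2899821596): x_8 = 15·10850138895 + 14·4·2899821596 = 325142092801; y_8 = 15·2899821596 + 4·10850138895 = 86897879520.
Step 3: Verify x_8² - 14·y_8² = 105717380511014096025601 - 105717380511014096025600 = 1 (should be 1). ✓

(x_1, y_1) = (15, 4); (x_8, y_8) = (325142092801, 86897879520).


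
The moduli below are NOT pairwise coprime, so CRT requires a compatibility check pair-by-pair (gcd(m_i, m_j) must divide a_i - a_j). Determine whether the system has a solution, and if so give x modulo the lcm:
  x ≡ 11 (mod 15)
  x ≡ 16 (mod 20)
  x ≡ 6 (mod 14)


Moduli 15, 20, 14 are not pairwise coprime, so CRT works modulo lcm(m_i) when all pairwise compatibility conditions hold.
Pairwise compatibility: gcd(m_i, m_j) must divide a_i - a_j for every pair.
Merge one congruence at a time:
  Start: x ≡ 11 (mod 15).
  Combine with x ≡ 16 (mod 20): gcd(15, 20) = 5; 16 - 11 = 5, which IS divisible by 5, so compatible.
    Write x = 11 + 15·t and substitute into x ≡ 16 (mod 20): 15·t ≡ 16 − 11 = 5 (mod 20).
    Divide the congruence (and modulus) by g = 5: 3·t ≡ 1 (mod 4).
    The inverse of 3 mod 4 is 3 (since 3·3 = 9 = 2·4 + 1), so t ≡ 3·1 = 3 ≡ 3 (mod 4).
    Then x = 11 + 15·3 = 56, valid modulo lcm(15, 20) = 60: x ≡ 56 (mod 60).
  Combine with x ≡ 6 (mod 14): gcd(60, 14) = 2; 6 - 56 = -50, which IS divisible by 2, so compatible.
    Write x = 56 + 60·t and substitute into x ≡ 6 (mod 14): 60·t ≡ 6 − 56 = -50 (mod 14).
    Divide the congruence (and modulus) by g = 2: 30·t ≡ -25 (mod 7).
    Reduce coefficients mod 7: 2·t ≡ 3 (mod 7).
    The inverse of 2 mod 7 is 4 (since 2·4 = 8 = 1·7 + 1), so t ≡ 4·3 = 12 ≡ 5 (mod 7).
    Then x = 56 + 60·5 = 356, valid modulo lcm(60, 14) = 420: x ≡ 356 (mod 420).
Verify: 356 mod 15 = 11, 356 mod 20 = 16, 356 mod 14 = 6.

x ≡ 356 (mod 420).


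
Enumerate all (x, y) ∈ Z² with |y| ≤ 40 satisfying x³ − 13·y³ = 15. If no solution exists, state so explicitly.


The equation is x³ - 13y³ = 15. For fixed y, x³ = 13·y³ + 15, so a solution requires the RHS to be a perfect cube.
Strategy: iterate y from -40 to 40, compute RHS = 13·y³ + 15, and check whether it is a (positive or negative) perfect cube.
Check small values of y:
  y = 0: RHS = 15 is not a perfect cube.
  y = 1: RHS = 28 is not a perfect cube.
  y = -1: RHS = 2 is not a perfect cube.
  y = 2: RHS = 119 is not a perfect cube.
  y = -2: RHS = -89 is not a perfect cube.
  y = 3: RHS = 366 is not a perfect cube.
  y = -3: RHS = -336 is not a perfect cube.
Continuing the search up to |y| = 40 finds no solutions either.
No (x, y) in the scanned range satisfies the equation.

No integer solutions with |y| ≤ 40.
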